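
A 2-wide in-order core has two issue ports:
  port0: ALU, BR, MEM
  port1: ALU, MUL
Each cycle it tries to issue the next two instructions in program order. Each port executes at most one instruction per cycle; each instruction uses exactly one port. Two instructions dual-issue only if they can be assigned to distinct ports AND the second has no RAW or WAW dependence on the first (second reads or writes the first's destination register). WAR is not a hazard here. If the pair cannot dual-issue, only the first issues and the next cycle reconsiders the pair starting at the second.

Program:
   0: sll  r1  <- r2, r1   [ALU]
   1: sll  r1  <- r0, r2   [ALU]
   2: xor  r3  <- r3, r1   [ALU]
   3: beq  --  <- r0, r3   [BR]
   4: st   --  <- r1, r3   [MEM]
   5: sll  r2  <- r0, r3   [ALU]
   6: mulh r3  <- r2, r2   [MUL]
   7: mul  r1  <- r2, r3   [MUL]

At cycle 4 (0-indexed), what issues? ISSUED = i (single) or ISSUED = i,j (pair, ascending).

0. sll.ALU @i0  | WAW r1
1. sll.ALU @i1  | RAW r1
2. xor.ALU @i2  | RAW r3
3. beq.BR @i3  | no-port BR/MEM
4. st.MEM+sll.ALU @i4+i5  | pair
5. mulh.MUL @i6  | no-port MUL/MUL
6. mul.MUL @i7  | tail

ISSUED = 4,5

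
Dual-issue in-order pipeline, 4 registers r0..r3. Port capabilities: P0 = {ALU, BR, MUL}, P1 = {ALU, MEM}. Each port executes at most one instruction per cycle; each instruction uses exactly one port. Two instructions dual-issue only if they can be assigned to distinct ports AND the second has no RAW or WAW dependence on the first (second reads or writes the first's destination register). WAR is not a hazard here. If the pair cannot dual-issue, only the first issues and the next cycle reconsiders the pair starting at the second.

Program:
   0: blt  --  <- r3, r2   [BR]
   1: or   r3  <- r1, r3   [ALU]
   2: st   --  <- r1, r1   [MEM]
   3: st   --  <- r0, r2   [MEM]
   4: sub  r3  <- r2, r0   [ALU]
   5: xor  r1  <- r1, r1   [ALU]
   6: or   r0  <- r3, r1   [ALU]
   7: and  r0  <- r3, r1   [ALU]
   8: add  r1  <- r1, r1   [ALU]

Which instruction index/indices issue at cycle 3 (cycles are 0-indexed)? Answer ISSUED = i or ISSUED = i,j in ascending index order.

ISSUED = 5

  cy0 -> i0+i1 (blt+or) pair
  cy1 -> i2 (st) no-port MEM/MEM
  cy2 -> i3+i4 (st+sub) pair
  cy3 -> i5 (xor) RAW r1
  cy4 -> i6 (or) WAW r0
  cy5 -> i7+i8 (and+add) pair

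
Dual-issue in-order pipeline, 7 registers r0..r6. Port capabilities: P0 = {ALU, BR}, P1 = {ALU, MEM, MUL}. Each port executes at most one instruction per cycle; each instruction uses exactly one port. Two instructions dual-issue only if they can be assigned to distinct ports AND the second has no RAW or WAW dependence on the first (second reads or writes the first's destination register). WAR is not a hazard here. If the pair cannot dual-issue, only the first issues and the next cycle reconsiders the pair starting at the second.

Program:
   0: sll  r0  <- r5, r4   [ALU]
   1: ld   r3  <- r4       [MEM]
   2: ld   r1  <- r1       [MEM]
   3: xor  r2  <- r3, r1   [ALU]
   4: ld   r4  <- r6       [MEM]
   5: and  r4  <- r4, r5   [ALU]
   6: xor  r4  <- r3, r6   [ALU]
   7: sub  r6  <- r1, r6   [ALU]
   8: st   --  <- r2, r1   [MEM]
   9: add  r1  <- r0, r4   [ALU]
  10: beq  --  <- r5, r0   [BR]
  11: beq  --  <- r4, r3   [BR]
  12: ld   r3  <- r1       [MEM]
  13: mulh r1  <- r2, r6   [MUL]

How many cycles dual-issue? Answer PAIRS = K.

PAIRS = 5

c0: i0,i1 sll.ALU ld.MEM  dual
c1: i2 ld.MEM  RAW r1
c2: i3,i4 xor.ALU ld.MEM  dual
c3: i5 and.ALU  WAW r4
c4: i6,i7 xor.ALU sub.ALU  dual
c5: i8,i9 st.MEM add.ALU  dual
c6: i10 beq.BR  no-port BR/BR
c7: i11,i12 beq.BR ld.MEM  dual
c8: i13 mulh.MUL  tail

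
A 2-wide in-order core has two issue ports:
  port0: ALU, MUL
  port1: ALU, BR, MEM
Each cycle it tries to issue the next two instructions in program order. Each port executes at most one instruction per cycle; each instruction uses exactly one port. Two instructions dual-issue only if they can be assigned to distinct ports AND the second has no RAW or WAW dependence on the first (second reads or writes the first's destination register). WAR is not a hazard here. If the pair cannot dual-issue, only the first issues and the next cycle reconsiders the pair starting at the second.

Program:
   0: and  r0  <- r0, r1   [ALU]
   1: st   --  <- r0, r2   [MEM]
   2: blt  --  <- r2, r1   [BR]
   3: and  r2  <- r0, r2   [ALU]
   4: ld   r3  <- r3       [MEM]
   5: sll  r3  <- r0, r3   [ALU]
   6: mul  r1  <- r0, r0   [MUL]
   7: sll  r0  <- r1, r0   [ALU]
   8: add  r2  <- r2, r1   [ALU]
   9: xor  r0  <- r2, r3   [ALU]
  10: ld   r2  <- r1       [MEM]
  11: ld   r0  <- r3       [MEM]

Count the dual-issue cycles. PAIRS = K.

PAIRS = 4

  cy0 -> i0 (and) RAW r0
  cy1 -> i1 (st) no-port MEM/BR
  cy2 -> i2,i3 (blt+and) pair
  cy3 -> i4 (ld) RAW+WAW r3
  cy4 -> i5,i6 (sll+mul) pair
  cy5 -> i7,i8 (sll+add) pair
  cy6 -> i9,i10 (xor+ld) pair
  cy7 -> i11 (ld) tail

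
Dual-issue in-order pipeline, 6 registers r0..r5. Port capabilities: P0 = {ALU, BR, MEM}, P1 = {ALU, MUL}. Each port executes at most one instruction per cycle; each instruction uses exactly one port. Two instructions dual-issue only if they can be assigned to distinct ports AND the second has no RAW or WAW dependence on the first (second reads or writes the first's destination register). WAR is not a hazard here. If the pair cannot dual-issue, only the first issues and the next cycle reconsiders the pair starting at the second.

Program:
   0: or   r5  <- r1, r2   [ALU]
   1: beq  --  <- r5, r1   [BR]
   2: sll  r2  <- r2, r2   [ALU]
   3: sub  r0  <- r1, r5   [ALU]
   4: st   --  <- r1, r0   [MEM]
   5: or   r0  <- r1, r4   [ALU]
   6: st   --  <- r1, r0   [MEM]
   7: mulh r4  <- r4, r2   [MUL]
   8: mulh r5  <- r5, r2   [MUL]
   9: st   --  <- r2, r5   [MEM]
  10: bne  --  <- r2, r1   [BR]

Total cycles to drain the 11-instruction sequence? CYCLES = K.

c0: i0 or  RAW r5
c1: i1+i2 beq/sll  2-wide
c2: i3 sub  RAW r0
c3: i4+i5 st/or  2-wide
c4: i6+i7 st/mulh  2-wide
c5: i8 mulh  RAW r5
c6: i9 st  no-port MEM/BR
c7: i10 bne  tail

CYCLES = 8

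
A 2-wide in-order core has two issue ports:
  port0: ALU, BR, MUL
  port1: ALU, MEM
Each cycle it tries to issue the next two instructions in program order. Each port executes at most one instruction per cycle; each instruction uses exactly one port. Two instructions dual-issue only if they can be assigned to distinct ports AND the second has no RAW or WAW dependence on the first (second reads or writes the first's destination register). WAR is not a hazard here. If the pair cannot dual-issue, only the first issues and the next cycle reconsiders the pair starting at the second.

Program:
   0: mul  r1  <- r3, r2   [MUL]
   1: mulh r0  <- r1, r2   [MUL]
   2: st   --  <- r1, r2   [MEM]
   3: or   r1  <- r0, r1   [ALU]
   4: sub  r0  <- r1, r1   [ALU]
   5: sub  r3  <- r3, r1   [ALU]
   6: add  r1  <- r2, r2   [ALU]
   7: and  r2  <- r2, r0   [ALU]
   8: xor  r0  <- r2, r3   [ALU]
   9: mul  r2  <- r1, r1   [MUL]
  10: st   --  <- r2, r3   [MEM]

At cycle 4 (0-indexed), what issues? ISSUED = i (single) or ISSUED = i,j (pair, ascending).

t=0 i0:mul.MUL ; no-port MUL/MUL
t=1 i1/i2:mulh.MUL+st.MEM ; 2-wide
t=2 i3:or.ALU ; RAW r1
t=3 i4/i5:sub.ALU+sub.ALU ; 2-wide
t=4 i6/i7:add.ALU+and.ALU ; 2-wide
t=5 i8/i9:xor.ALU+mul.MUL ; 2-wide
t=6 i10:st.MEM ; tail

ISSUED = 6,7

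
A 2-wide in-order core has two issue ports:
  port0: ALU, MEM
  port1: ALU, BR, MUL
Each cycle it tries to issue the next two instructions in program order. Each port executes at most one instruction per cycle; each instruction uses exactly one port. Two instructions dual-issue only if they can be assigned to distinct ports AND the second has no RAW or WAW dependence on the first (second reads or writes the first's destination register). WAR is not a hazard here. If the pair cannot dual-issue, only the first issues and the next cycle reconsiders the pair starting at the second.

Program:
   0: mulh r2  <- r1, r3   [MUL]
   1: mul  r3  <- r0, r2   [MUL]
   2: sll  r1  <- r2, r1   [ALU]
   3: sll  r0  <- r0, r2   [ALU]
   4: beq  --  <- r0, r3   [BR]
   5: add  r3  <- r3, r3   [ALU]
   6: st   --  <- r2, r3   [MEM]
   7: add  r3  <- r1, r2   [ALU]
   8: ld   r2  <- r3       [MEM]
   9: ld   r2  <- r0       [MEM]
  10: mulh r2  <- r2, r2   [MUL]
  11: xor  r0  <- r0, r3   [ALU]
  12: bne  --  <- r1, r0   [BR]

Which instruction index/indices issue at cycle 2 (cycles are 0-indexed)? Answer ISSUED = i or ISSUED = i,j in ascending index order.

c0: i0 mulh  no-port MUL/MUL
c1: i1/i2 mul;sll  dual
c2: i3 sll  RAW r0
c3: i4/i5 beq;add  dual
c4: i6/i7 st;add  dual
c5: i8 ld  no-port MEM/MEM
c6: i9 ld  RAW+WAW r2
c7: i10/i11 mulh;xor  dual
c8: i12 bne  tail

ISSUED = 3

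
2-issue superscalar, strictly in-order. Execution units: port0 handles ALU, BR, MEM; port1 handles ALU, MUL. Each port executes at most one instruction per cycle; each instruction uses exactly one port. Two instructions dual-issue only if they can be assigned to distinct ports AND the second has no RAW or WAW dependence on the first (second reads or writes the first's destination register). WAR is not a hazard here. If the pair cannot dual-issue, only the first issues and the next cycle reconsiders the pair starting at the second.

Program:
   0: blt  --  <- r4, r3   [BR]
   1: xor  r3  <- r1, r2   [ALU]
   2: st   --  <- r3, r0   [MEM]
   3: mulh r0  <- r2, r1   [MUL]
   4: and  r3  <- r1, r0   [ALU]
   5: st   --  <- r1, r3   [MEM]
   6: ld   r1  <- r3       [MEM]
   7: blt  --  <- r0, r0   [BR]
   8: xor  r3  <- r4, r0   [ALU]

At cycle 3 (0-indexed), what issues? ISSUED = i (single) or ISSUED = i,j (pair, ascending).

#0 head=0: blt/xor i0,i1 pair
#1 head=2: st/mulh i2,i3 pair
#2 head=4: and i4 RAW r3
#3 head=5: st i5 no-port MEM/MEM
#4 head=6: ld i6 no-port MEM/BR
#5 head=7: blt/xor i7,i8 pair

ISSUED = 5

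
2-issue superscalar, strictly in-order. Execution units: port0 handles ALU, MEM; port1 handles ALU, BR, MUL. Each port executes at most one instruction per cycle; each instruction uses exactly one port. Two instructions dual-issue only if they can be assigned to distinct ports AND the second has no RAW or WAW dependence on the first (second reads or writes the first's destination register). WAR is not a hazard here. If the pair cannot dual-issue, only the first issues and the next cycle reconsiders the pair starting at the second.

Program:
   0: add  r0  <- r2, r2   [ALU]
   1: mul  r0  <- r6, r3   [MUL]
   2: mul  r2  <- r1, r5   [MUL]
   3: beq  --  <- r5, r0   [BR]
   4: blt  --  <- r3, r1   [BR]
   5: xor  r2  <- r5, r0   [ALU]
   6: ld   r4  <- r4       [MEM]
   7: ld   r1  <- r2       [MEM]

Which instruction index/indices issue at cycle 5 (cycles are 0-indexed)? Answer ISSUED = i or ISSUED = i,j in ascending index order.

ISSUED = 6

t=0 i0:add.ALU ; WAW r0
t=1 i1:mul.MUL ; no-port MUL/MUL
t=2 i2:mul.MUL ; no-port MUL/BR
t=3 i3:beq.BR ; no-port BR/BR
t=4 i4+i5:blt.BR+xor.ALU ; dual
t=5 i6:ld.MEM ; no-port MEM/MEM
t=6 i7:ld.MEM ; tail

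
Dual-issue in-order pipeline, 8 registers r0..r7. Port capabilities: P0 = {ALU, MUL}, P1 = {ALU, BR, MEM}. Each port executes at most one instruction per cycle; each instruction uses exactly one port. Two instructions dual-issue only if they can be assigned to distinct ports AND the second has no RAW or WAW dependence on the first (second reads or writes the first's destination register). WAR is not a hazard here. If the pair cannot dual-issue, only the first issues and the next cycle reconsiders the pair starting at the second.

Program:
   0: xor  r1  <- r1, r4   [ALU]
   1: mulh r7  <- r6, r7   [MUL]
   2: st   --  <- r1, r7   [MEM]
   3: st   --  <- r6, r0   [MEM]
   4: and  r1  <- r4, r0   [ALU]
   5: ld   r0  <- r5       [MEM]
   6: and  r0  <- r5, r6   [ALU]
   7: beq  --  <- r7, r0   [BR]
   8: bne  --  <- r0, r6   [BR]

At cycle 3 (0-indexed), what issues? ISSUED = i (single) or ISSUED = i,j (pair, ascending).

  cy0 -> i0&i1 (xor/mulh) pair
  cy1 -> i2 (st) no-port MEM/MEM
  cy2 -> i3&i4 (st/and) pair
  cy3 -> i5 (ld) WAW r0
  cy4 -> i6 (and) RAW r0
  cy5 -> i7 (beq) no-port BR/BR
  cy6 -> i8 (bne) tail

ISSUED = 5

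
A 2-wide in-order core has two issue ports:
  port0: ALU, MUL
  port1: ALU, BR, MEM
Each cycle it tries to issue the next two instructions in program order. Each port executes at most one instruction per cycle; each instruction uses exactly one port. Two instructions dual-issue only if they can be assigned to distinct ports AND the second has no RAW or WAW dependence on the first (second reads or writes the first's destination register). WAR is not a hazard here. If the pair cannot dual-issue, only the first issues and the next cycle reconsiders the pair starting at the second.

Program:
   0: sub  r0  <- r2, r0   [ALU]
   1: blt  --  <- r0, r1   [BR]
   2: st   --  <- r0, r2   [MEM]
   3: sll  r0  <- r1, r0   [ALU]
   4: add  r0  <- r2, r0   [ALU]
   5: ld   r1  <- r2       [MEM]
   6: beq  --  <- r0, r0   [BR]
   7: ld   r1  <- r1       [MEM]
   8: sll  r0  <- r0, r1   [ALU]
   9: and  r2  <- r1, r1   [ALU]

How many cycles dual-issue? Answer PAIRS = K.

  cy0 -> i0 (sub) RAW r0
  cy1 -> i1 (blt) no-port BR/MEM
  cy2 -> i2/i3 (st+sll) pair
  cy3 -> i4/i5 (add+ld) pair
  cy4 -> i6 (beq) no-port BR/MEM
  cy5 -> i7 (ld) RAW r1
  cy6 -> i8/i9 (sll+and) pair

PAIRS = 3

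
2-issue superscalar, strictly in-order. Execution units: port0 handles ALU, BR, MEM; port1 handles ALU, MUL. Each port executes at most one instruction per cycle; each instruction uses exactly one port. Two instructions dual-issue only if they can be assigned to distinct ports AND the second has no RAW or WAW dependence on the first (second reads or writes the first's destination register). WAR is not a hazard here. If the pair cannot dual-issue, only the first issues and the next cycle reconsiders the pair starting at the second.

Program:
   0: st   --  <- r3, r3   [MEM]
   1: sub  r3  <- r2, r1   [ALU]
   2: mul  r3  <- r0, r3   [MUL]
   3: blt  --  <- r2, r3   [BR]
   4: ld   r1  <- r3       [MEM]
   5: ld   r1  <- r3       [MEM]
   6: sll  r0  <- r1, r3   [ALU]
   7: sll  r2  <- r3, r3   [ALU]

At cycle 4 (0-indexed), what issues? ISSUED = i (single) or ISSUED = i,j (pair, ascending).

  cy0 -> i0+i1 (st;sub) 2-wide
  cy1 -> i2 (mul) RAW r3
  cy2 -> i3 (blt) no-port BR/MEM
  cy3 -> i4 (ld) no-port MEM/MEM
  cy4 -> i5 (ld) RAW r1
  cy5 -> i6+i7 (sll;sll) 2-wide

ISSUED = 5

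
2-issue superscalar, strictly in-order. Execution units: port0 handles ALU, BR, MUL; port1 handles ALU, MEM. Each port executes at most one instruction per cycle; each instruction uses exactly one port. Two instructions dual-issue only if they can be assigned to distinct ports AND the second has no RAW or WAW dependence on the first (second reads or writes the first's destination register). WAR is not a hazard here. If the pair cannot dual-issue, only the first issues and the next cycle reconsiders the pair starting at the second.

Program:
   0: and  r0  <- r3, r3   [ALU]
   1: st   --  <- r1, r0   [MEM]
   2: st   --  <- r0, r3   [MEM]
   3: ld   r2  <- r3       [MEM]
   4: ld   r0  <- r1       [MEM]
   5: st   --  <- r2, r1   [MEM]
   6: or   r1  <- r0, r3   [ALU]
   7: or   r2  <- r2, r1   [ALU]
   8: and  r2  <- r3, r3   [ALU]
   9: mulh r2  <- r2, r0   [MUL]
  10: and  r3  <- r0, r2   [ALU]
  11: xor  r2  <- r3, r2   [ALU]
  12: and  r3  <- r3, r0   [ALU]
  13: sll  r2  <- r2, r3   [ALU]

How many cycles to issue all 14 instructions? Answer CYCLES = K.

0. and.ALU @i0  | RAW r0
1. st.MEM @i1  | no-port MEM/MEM
2. st.MEM @i2  | no-port MEM/MEM
3. ld.MEM @i3  | no-port MEM/MEM
4. ld.MEM @i4  | no-port MEM/MEM
5. st.MEM;or.ALU @i5,i6  | pair
6. or.ALU @i7  | WAW r2
7. and.ALU @i8  | RAW+WAW r2
8. mulh.MUL @i9  | RAW r2
9. and.ALU @i10  | RAW r3
10. xor.ALU;and.ALU @i11,i12  | pair
11. sll.ALU @i13  | tail

CYCLES = 12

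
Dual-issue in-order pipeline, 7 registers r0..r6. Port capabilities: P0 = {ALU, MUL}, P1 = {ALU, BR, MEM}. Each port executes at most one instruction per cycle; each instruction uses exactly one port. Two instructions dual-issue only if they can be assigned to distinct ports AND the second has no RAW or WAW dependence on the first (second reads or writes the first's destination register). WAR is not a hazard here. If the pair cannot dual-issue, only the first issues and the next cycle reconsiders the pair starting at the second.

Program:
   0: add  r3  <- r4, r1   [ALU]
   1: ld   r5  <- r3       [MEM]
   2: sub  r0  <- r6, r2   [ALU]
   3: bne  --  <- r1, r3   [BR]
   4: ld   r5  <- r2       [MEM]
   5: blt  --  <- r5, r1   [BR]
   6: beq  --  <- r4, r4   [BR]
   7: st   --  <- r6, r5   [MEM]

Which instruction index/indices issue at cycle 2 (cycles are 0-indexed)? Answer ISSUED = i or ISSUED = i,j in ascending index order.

  cy0 -> i0 (add) RAW r3
  cy1 -> i1/i2 (ld/sub) pair
  cy2 -> i3 (bne) no-port BR/MEM
  cy3 -> i4 (ld) no-port MEM/BR
  cy4 -> i5 (blt) no-port BR/BR
  cy5 -> i6 (beq) no-port BR/MEM
  cy6 -> i7 (st) tail

ISSUED = 3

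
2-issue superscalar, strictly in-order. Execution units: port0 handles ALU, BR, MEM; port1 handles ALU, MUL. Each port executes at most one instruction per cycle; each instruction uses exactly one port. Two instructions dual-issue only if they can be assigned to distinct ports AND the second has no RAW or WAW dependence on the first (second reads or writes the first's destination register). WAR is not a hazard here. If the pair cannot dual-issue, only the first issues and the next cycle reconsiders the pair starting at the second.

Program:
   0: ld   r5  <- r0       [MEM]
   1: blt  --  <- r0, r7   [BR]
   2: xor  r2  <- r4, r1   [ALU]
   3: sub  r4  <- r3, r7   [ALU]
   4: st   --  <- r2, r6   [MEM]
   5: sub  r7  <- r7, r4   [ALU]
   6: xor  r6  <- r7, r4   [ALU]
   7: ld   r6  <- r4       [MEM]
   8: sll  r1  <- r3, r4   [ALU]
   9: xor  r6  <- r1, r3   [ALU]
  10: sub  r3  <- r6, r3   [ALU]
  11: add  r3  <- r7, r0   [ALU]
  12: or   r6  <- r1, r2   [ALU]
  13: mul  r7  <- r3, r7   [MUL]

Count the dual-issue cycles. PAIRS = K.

PAIRS = 4

0. ld @i0  | no-port MEM/BR
1. blt xor @i1/i2  | dual
2. sub st @i3/i4  | dual
3. sub @i5  | RAW r7
4. xor @i6  | WAW r6
5. ld sll @i7/i8  | dual
6. xor @i9  | RAW r6
7. sub @i10  | WAW r3
8. add or @i11/i12  | dual
9. mul @i13  | tail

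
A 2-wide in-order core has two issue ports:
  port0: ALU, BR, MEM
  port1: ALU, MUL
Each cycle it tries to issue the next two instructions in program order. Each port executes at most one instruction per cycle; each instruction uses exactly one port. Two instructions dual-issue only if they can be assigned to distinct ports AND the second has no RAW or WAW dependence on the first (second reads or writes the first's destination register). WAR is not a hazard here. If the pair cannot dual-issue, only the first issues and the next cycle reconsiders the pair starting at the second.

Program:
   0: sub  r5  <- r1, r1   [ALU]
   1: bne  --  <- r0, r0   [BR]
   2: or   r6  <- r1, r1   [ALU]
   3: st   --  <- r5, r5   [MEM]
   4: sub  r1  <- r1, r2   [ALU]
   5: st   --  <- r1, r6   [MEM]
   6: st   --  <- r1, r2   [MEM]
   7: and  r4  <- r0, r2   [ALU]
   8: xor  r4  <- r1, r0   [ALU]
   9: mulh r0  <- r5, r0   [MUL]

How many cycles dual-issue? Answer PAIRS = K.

0. sub bne @i0&i1  | 2-wide
1. or st @i2&i3  | 2-wide
2. sub @i4  | RAW r1
3. st @i5  | no-port MEM/MEM
4. st and @i6&i7  | 2-wide
5. xor mulh @i8&i9  | 2-wide

PAIRS = 4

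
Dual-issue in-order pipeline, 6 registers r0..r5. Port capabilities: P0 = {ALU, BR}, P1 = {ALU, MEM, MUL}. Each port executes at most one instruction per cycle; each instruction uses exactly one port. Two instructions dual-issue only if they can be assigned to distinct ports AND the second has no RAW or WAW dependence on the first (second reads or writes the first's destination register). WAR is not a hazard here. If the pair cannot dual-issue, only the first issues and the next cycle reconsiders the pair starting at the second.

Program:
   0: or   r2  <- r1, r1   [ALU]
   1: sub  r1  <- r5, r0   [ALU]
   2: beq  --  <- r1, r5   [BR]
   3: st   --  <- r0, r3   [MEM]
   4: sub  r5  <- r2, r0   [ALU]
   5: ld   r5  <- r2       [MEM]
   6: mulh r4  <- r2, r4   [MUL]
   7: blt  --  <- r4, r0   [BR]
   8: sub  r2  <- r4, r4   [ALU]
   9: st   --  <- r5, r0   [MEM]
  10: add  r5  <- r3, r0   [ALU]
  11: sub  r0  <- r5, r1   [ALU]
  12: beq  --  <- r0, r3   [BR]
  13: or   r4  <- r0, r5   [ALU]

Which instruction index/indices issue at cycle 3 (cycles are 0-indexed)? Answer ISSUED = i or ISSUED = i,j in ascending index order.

0. or+sub @i0/i1  | 2-wide
1. beq+st @i2/i3  | 2-wide
2. sub @i4  | WAW r5
3. ld @i5  | no-port MEM/MUL
4. mulh @i6  | RAW r4
5. blt+sub @i7/i8  | 2-wide
6. st+add @i9/i10  | 2-wide
7. sub @i11  | RAW r0
8. beq+or @i12/i13  | 2-wide

ISSUED = 5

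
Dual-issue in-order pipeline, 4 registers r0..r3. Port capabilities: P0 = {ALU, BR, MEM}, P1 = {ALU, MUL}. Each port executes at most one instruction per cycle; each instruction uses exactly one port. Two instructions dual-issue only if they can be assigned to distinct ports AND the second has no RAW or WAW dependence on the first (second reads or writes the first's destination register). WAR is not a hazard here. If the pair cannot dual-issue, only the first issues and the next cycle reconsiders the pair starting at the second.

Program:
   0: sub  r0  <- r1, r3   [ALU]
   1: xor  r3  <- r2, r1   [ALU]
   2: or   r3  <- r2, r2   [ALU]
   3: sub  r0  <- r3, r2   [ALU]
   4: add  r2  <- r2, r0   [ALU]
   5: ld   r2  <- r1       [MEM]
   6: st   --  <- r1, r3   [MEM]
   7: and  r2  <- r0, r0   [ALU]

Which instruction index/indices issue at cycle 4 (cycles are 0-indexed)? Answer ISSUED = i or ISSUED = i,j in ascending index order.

0. sub xor @i0&i1  | dual
1. or @i2  | RAW r3
2. sub @i3  | RAW r0
3. add @i4  | WAW r2
4. ld @i5  | no-port MEM/MEM
5. st and @i6&i7  | dual

ISSUED = 5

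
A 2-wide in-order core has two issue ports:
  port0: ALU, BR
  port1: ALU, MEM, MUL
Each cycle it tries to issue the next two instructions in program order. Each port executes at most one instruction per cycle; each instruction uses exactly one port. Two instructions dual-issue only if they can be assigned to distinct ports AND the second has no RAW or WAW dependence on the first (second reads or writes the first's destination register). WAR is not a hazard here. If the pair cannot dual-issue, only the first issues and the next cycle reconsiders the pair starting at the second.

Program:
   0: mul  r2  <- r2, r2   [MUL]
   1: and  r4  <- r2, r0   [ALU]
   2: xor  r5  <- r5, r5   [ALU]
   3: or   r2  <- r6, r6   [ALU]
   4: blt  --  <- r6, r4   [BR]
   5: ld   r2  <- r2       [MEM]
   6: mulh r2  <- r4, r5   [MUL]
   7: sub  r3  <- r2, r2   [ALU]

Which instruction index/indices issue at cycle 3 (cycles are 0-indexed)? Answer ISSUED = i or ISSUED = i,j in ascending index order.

ISSUED = 5

  cy0 -> i0 (mul.MUL) RAW r2
  cy1 -> i1,i2 (and.ALU/xor.ALU) pair
  cy2 -> i3,i4 (or.ALU/blt.BR) pair
  cy3 -> i5 (ld.MEM) no-port MEM/MUL
  cy4 -> i6 (mulh.MUL) RAW r2
  cy5 -> i7 (sub.ALU) tail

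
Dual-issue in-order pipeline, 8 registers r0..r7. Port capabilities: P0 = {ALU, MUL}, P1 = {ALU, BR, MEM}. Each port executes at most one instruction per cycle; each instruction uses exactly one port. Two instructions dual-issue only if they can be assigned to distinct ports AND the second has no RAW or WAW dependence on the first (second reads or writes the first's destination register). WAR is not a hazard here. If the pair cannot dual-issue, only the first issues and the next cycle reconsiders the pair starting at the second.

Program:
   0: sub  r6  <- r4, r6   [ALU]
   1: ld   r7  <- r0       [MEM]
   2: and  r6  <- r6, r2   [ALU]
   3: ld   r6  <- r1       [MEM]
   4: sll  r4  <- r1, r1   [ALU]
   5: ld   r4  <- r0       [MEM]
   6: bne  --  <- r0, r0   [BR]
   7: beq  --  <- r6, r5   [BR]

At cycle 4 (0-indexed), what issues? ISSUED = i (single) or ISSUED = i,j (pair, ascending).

t=0 i0+i1:sub.ALU/ld.MEM ; dual
t=1 i2:and.ALU ; WAW r6
t=2 i3+i4:ld.MEM/sll.ALU ; dual
t=3 i5:ld.MEM ; no-port MEM/BR
t=4 i6:bne.BR ; no-port BR/BR
t=5 i7:beq.BR ; tail

ISSUED = 6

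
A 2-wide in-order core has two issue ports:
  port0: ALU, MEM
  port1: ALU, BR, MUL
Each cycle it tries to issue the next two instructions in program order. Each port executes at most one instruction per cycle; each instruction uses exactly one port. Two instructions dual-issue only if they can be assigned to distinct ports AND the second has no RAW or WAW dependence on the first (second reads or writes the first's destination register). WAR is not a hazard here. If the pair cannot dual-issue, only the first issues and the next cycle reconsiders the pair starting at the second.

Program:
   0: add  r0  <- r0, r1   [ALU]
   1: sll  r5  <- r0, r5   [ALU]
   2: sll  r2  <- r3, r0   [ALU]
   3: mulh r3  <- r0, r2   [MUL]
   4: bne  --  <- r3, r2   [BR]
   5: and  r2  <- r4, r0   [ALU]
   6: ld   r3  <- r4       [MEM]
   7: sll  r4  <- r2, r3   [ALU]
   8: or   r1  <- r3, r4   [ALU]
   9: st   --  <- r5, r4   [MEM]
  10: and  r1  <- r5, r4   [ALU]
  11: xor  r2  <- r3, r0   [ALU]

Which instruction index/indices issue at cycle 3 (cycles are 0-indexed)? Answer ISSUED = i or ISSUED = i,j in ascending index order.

#0 head=0: add i0 RAW r0
#1 head=1: sll+sll i1+i2 pair
#2 head=3: mulh i3 no-port MUL/BR
#3 head=4: bne+and i4+i5 pair
#4 head=6: ld i6 RAW r3
#5 head=7: sll i7 RAW r4
#6 head=8: or+st i8+i9 pair
#7 head=10: and+xor i10+i11 pair

ISSUED = 4,5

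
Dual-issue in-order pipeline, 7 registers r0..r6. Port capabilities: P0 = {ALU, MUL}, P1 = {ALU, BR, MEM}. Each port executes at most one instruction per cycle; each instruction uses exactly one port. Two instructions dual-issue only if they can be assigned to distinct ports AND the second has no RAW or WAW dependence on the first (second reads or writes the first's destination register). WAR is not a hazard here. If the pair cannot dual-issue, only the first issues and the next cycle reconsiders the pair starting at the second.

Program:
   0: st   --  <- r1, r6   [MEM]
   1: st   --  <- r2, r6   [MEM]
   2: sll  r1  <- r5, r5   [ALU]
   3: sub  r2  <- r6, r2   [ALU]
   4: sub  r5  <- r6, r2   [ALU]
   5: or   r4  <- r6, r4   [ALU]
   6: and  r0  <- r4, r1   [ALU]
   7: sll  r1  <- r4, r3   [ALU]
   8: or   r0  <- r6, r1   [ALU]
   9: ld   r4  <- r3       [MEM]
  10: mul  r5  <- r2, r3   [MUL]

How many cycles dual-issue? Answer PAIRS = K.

PAIRS = 4

[0] i0  st  -- no-port MEM/MEM
[1] i1&i2  st sll  -- 2-wide
[2] i3  sub  -- RAW r2
[3] i4&i5  sub or  -- 2-wide
[4] i6&i7  and sll  -- 2-wide
[5] i8&i9  or ld  -- 2-wide
[6] i10  mul  -- tail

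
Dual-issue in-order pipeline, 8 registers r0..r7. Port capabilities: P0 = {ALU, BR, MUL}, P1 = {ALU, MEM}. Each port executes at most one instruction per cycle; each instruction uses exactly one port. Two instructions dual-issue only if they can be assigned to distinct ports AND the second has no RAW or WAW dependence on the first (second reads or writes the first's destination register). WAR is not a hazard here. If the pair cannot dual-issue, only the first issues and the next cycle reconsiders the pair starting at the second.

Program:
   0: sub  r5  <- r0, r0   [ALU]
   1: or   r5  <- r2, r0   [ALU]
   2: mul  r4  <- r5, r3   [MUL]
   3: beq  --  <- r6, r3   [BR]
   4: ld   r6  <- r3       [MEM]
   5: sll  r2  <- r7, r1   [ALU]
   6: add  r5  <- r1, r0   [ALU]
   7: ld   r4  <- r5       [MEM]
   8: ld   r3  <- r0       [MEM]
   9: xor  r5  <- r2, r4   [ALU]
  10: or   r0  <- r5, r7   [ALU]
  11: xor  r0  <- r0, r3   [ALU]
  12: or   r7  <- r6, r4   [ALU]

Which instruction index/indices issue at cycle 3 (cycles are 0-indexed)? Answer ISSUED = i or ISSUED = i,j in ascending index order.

ISSUED = 3,4

c0: i0 sub.ALU  WAW r5
c1: i1 or.ALU  RAW r5
c2: i2 mul.MUL  no-port MUL/BR
c3: i3+i4 beq.BR+ld.MEM  2-wide
c4: i5+i6 sll.ALU+add.ALU  2-wide
c5: i7 ld.MEM  no-port MEM/MEM
c6: i8+i9 ld.MEM+xor.ALU  2-wide
c7: i10 or.ALU  RAW+WAW r0
c8: i11+i12 xor.ALU+or.ALU  2-wide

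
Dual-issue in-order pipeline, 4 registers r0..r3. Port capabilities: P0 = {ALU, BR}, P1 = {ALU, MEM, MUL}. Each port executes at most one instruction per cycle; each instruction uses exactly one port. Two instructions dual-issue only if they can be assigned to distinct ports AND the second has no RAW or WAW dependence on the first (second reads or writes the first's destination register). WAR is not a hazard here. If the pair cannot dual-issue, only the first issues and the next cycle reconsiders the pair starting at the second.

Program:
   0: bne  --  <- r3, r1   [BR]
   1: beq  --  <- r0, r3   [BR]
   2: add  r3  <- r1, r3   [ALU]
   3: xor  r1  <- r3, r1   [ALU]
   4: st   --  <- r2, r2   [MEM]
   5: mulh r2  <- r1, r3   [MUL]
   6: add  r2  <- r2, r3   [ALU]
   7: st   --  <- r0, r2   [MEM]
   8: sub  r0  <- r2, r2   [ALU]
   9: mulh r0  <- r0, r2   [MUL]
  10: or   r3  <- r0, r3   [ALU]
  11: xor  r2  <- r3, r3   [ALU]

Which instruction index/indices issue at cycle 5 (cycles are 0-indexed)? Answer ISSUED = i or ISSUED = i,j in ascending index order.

ISSUED = 7,8

t=0 i0:bne ; no-port BR/BR
t=1 i1,i2:beq add ; pair
t=2 i3,i4:xor st ; pair
t=3 i5:mulh ; RAW+WAW r2
t=4 i6:add ; RAW r2
t=5 i7,i8:st sub ; pair
t=6 i9:mulh ; RAW r0
t=7 i10:or ; RAW r3
t=8 i11:xor ; tail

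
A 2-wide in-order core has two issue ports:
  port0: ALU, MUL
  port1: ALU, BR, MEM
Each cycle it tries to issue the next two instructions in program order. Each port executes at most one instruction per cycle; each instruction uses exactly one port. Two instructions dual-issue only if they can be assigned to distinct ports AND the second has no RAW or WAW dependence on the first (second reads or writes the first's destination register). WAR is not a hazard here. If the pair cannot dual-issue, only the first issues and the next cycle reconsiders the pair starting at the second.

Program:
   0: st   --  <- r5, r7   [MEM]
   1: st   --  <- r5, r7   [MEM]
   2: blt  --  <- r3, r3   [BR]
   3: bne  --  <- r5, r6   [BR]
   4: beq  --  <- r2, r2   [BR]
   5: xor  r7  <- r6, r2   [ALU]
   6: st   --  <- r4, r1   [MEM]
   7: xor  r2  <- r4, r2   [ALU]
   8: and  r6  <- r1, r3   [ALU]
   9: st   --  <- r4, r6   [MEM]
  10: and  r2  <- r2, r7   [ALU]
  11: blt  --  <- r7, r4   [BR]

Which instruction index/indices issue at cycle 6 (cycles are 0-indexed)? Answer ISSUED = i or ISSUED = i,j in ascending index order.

[0] i0  st.MEM  -- no-port MEM/MEM
[1] i1  st.MEM  -- no-port MEM/BR
[2] i2  blt.BR  -- no-port BR/BR
[3] i3  bne.BR  -- no-port BR/BR
[4] i4/i5  beq.BR/xor.ALU  -- dual
[5] i6/i7  st.MEM/xor.ALU  -- dual
[6] i8  and.ALU  -- RAW r6
[7] i9/i10  st.MEM/and.ALU  -- dual
[8] i11  blt.BR  -- tail

ISSUED = 8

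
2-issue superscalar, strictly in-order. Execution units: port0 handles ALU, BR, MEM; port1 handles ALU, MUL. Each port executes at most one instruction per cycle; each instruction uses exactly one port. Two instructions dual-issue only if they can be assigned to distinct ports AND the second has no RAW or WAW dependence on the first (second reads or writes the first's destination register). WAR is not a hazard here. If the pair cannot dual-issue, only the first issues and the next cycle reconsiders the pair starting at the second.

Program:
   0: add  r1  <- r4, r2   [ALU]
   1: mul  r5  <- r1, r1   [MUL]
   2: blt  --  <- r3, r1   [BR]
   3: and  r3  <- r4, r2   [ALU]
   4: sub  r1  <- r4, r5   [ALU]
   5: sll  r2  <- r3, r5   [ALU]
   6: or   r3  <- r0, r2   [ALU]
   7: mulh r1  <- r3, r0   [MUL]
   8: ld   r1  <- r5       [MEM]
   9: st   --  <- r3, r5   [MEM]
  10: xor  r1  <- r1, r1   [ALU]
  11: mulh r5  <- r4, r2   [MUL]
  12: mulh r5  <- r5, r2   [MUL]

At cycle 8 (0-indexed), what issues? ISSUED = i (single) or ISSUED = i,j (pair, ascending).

[0] i0  add.ALU  -- RAW r1
[1] i1,i2  mul.MUL+blt.BR  -- pair
[2] i3,i4  and.ALU+sub.ALU  -- pair
[3] i5  sll.ALU  -- RAW r2
[4] i6  or.ALU  -- RAW r3
[5] i7  mulh.MUL  -- WAW r1
[6] i8  ld.MEM  -- no-port MEM/MEM
[7] i9,i10  st.MEM+xor.ALU  -- pair
[8] i11  mulh.MUL  -- no-port MUL/MUL
[9] i12  mulh.MUL  -- tail

ISSUED = 11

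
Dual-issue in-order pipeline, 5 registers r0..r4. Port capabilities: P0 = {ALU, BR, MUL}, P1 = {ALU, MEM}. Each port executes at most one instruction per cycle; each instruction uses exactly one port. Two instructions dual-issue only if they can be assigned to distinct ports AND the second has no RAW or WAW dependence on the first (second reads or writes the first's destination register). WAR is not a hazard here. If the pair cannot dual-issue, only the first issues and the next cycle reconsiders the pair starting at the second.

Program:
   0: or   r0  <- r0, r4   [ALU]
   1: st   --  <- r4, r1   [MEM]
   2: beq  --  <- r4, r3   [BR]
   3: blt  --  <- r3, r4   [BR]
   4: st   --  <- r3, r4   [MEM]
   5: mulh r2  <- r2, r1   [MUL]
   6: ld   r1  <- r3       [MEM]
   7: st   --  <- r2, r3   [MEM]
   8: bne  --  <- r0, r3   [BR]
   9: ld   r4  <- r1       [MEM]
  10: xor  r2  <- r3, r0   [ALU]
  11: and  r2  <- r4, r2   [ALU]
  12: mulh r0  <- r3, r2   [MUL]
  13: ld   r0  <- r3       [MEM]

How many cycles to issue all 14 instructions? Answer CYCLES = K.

CYCLES = 9

0. or.ALU+st.MEM @i0/i1  | dual
1. beq.BR @i2  | no-port BR/BR
2. blt.BR+st.MEM @i3/i4  | dual
3. mulh.MUL+ld.MEM @i5/i6  | dual
4. st.MEM+bne.BR @i7/i8  | dual
5. ld.MEM+xor.ALU @i9/i10  | dual
6. and.ALU @i11  | RAW r2
7. mulh.MUL @i12  | WAW r0
8. ld.MEM @i13  | tail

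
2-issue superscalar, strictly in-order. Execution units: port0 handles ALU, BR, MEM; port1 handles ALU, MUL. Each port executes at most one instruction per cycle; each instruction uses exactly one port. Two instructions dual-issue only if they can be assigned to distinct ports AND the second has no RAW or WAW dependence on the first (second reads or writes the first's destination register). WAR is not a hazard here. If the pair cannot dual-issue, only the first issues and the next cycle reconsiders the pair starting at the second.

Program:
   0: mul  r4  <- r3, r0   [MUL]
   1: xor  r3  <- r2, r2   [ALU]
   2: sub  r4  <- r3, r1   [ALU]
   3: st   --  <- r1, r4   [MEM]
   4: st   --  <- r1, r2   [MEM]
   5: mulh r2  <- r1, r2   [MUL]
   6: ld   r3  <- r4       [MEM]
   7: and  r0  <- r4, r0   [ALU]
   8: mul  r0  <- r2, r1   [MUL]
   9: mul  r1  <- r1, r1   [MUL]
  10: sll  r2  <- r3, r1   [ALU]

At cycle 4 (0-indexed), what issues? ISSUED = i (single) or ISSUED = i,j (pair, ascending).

[0] i0,i1  mul.MUL/xor.ALU  -- 2-wide
[1] i2  sub.ALU  -- RAW r4
[2] i3  st.MEM  -- no-port MEM/MEM
[3] i4,i5  st.MEM/mulh.MUL  -- 2-wide
[4] i6,i7  ld.MEM/and.ALU  -- 2-wide
[5] i8  mul.MUL  -- no-port MUL/MUL
[6] i9  mul.MUL  -- RAW r1
[7] i10  sll.ALU  -- tail

ISSUED = 6,7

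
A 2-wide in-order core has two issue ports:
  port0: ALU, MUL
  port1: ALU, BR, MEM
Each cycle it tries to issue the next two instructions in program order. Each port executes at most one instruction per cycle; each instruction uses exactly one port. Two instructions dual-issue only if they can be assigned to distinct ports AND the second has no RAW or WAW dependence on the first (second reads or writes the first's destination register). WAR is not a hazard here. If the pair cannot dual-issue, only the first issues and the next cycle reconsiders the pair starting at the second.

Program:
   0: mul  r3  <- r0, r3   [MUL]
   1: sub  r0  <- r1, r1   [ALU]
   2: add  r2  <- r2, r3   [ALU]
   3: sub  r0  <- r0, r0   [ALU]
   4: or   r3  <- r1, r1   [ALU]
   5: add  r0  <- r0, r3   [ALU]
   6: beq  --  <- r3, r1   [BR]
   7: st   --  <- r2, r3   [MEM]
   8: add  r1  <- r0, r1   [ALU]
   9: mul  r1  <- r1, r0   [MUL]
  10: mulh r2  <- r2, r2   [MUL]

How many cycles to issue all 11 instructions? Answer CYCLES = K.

CYCLES = 7

t=0 i0+i1:mul;sub ; dual
t=1 i2+i3:add;sub ; dual
t=2 i4:or ; RAW r3
t=3 i5+i6:add;beq ; dual
t=4 i7+i8:st;add ; dual
t=5 i9:mul ; no-port MUL/MUL
t=6 i10:mulh ; tail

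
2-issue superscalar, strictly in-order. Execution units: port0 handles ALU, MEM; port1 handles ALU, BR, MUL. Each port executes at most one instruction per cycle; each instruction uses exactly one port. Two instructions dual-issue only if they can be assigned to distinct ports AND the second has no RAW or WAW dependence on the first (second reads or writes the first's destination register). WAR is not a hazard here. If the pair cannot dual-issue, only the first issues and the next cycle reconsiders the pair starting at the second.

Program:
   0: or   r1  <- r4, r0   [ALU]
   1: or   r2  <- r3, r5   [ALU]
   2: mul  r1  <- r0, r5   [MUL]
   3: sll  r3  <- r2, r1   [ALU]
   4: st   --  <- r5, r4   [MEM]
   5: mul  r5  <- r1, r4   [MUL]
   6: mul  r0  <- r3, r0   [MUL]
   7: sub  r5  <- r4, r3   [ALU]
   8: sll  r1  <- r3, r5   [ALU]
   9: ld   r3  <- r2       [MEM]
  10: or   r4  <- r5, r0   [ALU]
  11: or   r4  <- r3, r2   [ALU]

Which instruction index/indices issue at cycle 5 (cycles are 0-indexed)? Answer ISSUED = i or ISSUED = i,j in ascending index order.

ISSUED = 8,9

  cy0 -> i0&i1 (or or) 2-wide
  cy1 -> i2 (mul) RAW r1
  cy2 -> i3&i4 (sll st) 2-wide
  cy3 -> i5 (mul) no-port MUL/MUL
  cy4 -> i6&i7 (mul sub) 2-wide
  cy5 -> i8&i9 (sll ld) 2-wide
  cy6 -> i10 (or) WAW r4
  cy7 -> i11 (or) tail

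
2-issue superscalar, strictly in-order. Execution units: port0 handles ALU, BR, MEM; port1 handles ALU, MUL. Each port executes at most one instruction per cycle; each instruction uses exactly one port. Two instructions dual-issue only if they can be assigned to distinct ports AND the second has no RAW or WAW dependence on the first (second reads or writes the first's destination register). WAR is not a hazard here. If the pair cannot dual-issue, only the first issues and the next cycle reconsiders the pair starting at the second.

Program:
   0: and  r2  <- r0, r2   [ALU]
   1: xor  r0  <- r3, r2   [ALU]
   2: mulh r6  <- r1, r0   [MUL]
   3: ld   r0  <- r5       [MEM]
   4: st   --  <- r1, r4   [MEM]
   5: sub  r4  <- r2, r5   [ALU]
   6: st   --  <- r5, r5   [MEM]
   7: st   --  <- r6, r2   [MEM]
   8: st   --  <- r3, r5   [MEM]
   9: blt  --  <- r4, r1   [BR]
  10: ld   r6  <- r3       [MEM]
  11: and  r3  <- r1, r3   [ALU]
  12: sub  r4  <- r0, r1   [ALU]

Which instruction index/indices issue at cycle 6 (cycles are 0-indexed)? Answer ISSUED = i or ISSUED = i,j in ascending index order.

[0] i0  and  -- RAW r2
[1] i1  xor  -- RAW r0
[2] i2&i3  mulh+ld  -- 2-wide
[3] i4&i5  st+sub  -- 2-wide
[4] i6  st  -- no-port MEM/MEM
[5] i7  st  -- no-port MEM/MEM
[6] i8  st  -- no-port MEM/BR
[7] i9  blt  -- no-port BR/MEM
[8] i10&i11  ld+and  -- 2-wide
[9] i12  sub  -- tail

ISSUED = 8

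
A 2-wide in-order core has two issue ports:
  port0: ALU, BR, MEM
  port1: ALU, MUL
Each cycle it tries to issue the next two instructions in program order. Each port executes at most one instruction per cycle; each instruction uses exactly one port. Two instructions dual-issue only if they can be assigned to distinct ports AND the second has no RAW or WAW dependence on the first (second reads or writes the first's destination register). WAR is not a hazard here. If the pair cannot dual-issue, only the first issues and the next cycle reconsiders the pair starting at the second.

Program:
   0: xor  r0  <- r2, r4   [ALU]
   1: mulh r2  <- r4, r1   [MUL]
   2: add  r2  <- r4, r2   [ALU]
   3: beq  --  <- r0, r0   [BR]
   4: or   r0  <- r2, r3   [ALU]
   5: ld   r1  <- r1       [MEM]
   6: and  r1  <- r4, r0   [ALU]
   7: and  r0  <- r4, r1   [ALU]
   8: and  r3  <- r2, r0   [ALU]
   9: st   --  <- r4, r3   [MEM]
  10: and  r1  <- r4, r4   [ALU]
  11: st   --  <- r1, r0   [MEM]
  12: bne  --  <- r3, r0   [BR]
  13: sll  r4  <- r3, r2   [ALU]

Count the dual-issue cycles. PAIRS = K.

PAIRS = 5

  cy0 -> i0+i1 (xor;mulh) 2-wide
  cy1 -> i2+i3 (add;beq) 2-wide
  cy2 -> i4+i5 (or;ld) 2-wide
  cy3 -> i6 (and) RAW r1
  cy4 -> i7 (and) RAW r0
  cy5 -> i8 (and) RAW r3
  cy6 -> i9+i10 (st;and) 2-wide
  cy7 -> i11 (st) no-port MEM/BR
  cy8 -> i12+i13 (bne;sll) 2-wide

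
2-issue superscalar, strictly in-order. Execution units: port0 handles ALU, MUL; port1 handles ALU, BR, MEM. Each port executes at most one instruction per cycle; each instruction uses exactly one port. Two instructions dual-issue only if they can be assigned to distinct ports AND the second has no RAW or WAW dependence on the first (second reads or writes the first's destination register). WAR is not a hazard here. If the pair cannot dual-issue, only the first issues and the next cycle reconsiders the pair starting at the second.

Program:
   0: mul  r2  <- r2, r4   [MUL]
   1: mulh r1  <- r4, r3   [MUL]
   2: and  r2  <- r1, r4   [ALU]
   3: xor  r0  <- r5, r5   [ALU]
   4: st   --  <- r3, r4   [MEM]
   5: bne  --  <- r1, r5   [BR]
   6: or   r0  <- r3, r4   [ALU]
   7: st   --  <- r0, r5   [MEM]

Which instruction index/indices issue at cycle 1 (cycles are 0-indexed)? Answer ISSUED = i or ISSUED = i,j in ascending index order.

ISSUED = 1

#0 head=0: mul i0 no-port MUL/MUL
#1 head=1: mulh i1 RAW r1
#2 head=2: and xor i2+i3 2-wide
#3 head=4: st i4 no-port MEM/BR
#4 head=5: bne or i5+i6 2-wide
#5 head=7: st i7 tail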